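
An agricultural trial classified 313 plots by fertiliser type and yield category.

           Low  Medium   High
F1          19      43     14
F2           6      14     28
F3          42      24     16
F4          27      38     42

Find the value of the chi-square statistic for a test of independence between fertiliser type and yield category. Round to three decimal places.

48.903

Row totals: 76, 48, 82, 107. Column totals: 94, 119, 100. Grand total N = 313.
Expected counts (row total × column total / N):
  F1, Low: 76×94/313 = 22.82428
  F1, Medium: 76×119/313 = 28.89457
  F1, High: 76×100/313 = 24.28115
  F2, Low: 48×94/313 = 14.41534
  F2, Medium: 48×119/313 = 18.24920
  F2, High: 48×100/313 = 15.33546
  F3, Low: 82×94/313 = 24.62620
  F3, Medium: 82×119/313 = 31.17572
  F3, High: 82×100/313 = 26.19808
  F4, Low: 107×94/313 = 32.13419
  F4, Medium: 107×119/313 = 40.68051
  F4, High: 107×100/313 = 34.18530
Contributions (O − E)²/E:
  (19 − 22.82428)²/22.82428 = 0.6408
  (43 − 28.89457)²/28.89457 = 6.8858
  (14 − 24.28115)²/24.28115 = 4.3533
  (6 − 14.41534)²/14.41534 = 4.9127
  (14 − 18.24920)²/18.24920 = 0.9894
  (28 − 15.33546)²/15.33546 = 10.4588
  (42 − 24.62620)²/24.62620 = 12.2572
  (24 − 31.17572)²/31.17572 = 1.6516
  (16 − 26.19808)²/26.19808 = 3.9698
  (27 − 32.13419)²/32.13419 = 0.8203
  (38 − 40.68051)²/40.68051 = 0.1766
  (42 − 34.18530)²/34.18530 = 1.7864
χ² = 0.6408 + 6.8858 + 4.3533 + 4.9127 + 0.9894 + 10.4588 + 12.2572 + 1.6516 + 3.9698 + 0.8203 + 0.1766 + 1.7864 = 48.903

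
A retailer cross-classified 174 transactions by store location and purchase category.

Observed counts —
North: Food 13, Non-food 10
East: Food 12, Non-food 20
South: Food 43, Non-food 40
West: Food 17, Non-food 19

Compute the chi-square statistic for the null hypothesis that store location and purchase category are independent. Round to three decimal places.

Row totals: 23, 32, 83, 36. Column totals: 85, 89. Grand total N = 174.
Expected counts (row total × column total / N):
  North, Food: 23×85/174 = 11.2356
  North, Non-food: 23×89/174 = 11.7644
  East, Food: 32×85/174 = 15.6322
  East, Non-food: 32×89/174 = 16.3678
  South, Food: 83×85/174 = 40.5460
  South, Non-food: 83×89/174 = 42.4540
  West, Food: 36×85/174 = 17.5862
  West, Non-food: 36×89/174 = 18.4138
Contributions (O − E)²/E:
  (13 − 11.2356)²/11.2356 = 0.2771
  (10 − 11.7644)²/11.7644 = 0.2646
  (12 − 15.6322)²/15.6322 = 0.8440
  (20 − 16.3678)²/16.3678 = 0.8060
  (43 − 40.5460)²/40.5460 = 0.1485
  (40 − 42.4540)²/42.4540 = 0.1419
  (17 − 17.5862)²/17.5862 = 0.0195
  (19 − 18.4138)²/18.4138 = 0.0187
χ² = 0.2771 + 0.2646 + 0.8440 + 0.8060 + 0.1485 + 0.1419 + 0.0195 + 0.0187 = 2.520

2.520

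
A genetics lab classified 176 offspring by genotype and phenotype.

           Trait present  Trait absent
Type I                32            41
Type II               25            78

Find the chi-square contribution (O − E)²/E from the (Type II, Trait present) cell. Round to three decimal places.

2.094

Row total (Type II) = 103; column total (Trait present) = 57; N = 176.
Expected count E = 103 × 57 / 176 = 33.3580.
Contribution = (O − E)²/E = (25 − 33.3580)² / 33.3580 = 2.094.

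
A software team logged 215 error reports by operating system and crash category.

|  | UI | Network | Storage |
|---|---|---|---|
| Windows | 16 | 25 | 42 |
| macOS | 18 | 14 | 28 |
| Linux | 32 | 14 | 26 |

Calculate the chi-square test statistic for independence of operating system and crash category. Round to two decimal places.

11.70

Row totals: 83, 60, 72. Column totals: 66, 53, 96. Grand total N = 215.
Expected counts (row total × column total / N):
  Windows, UI: 83×66/215 = 25.479
  Windows, Network: 83×53/215 = 20.460
  Windows, Storage: 83×96/215 = 37.060
  macOS, UI: 60×66/215 = 18.419
  macOS, Network: 60×53/215 = 14.791
  macOS, Storage: 60×96/215 = 26.791
  Linux, UI: 72×66/215 = 22.102
  Linux, Network: 72×53/215 = 17.749
  Linux, Storage: 72×96/215 = 32.149
Contributions (O − E)²/E:
  (16 − 25.479)²/25.479 = 3.5265
  (25 − 20.460)²/20.460 = 1.0074
  (42 − 37.060)²/37.060 = 0.6585
  (18 − 18.419)²/18.419 = 0.0095
  (14 − 14.791)²/14.791 = 0.0423
  (28 − 26.791)²/26.791 = 0.0546
  (32 − 22.102)²/22.102 = 4.4326
  (14 − 17.749)²/17.749 = 0.7919
  (26 − 32.149)²/32.149 = 1.1761
χ² = 3.5265 + 1.0074 + 0.6585 + 0.0095 + 0.0423 + 0.0546 + 4.4326 + 0.7919 + 1.1761 = 11.70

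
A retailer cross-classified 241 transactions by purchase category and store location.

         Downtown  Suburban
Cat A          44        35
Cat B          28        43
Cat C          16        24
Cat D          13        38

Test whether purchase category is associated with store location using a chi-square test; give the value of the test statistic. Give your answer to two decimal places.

Row totals: 79, 71, 40, 51. Column totals: 101, 140. Grand total N = 241.
Expected counts (row total × column total / N):
  Cat A, Downtown: 79×101/241 = 33.108
  Cat A, Suburban: 79×140/241 = 45.892
  Cat B, Downtown: 71×101/241 = 29.755
  Cat B, Suburban: 71×140/241 = 41.245
  Cat C, Downtown: 40×101/241 = 16.763
  Cat C, Suburban: 40×140/241 = 23.237
  Cat D, Downtown: 51×101/241 = 21.373
  Cat D, Suburban: 51×140/241 = 29.627
Contributions (O − E)²/E:
  (44 − 33.108)²/33.108 = 3.5833
  (35 − 45.892)²/45.892 = 2.5851
  (28 − 29.755)²/29.755 = 0.1035
  (43 − 41.245)²/41.245 = 0.0747
  (16 − 16.763)²/16.763 = 0.0347
  (24 − 23.237)²/23.237 = 0.0251
  (13 − 21.373)²/21.373 = 3.2802
  (38 − 29.627)²/29.627 = 2.3663
χ² = 3.5833 + 2.5851 + 0.1035 + 0.0747 + 0.0347 + 0.0251 + 3.2802 + 2.3663 = 12.05

12.05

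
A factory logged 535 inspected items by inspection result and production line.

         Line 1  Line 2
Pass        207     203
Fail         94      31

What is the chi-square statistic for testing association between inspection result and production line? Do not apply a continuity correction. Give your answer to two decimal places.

Row totals: 410, 125. Column totals: 301, 234. Grand total N = 535.
Expected counts (row total × column total / N):
  Pass, Line 1: 410×301/535 = 230.673
  Pass, Line 2: 410×234/535 = 179.327
  Fail, Line 1: 125×301/535 = 70.327
  Fail, Line 2: 125×234/535 = 54.673
Contributions (O − E)²/E:
  (207 − 230.673)²/230.673 = 2.4295
  (203 − 179.327)²/179.327 = 3.1251
  (94 − 70.327)²/70.327 = 7.9686
  (31 − 54.673)²/54.673 = 10.2502
χ² = 2.4295 + 3.1251 + 7.9686 + 10.2502 = 23.77

23.77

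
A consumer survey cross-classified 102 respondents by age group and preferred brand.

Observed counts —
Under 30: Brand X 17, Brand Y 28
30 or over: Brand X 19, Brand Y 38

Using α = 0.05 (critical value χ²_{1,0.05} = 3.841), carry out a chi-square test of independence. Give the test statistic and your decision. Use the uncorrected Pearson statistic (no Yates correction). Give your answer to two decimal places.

Row totals: 45, 57. Column totals: 36, 66. Grand total N = 102.
Expected counts (row total × column total / N):
  Under 30, Brand X: 45×36/102 = 15.882
  Under 30, Brand Y: 45×66/102 = 29.118
  30 or over, Brand X: 57×36/102 = 20.118
  30 or over, Brand Y: 57×66/102 = 36.882
Contributions (O − E)²/E:
  (17 − 15.882)²/15.882 = 0.0787
  (28 − 29.118)²/29.118 = 0.0429
  (19 − 20.118)²/20.118 = 0.0621
  (38 − 36.882)²/36.882 = 0.0339
χ² = 0.0787 + 0.0429 + 0.0621 + 0.0339 = 0.22
df = (2−1)(2−1) = 1. Since 0.22 < 3.841, fail to reject the null hypothesis of independence at α = 0.05.

0.22; fail to reject H₀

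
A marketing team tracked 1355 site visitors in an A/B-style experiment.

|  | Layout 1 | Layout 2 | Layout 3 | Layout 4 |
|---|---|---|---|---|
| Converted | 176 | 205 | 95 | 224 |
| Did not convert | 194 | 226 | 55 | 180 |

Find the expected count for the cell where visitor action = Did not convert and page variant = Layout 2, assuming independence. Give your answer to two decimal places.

Row total (Did not convert) = 655; column total (Layout 2) = 431; grand total N = 1355.
Expected count = (row total × column total) / N = 655 × 431 / 1355 = 208.34.

208.34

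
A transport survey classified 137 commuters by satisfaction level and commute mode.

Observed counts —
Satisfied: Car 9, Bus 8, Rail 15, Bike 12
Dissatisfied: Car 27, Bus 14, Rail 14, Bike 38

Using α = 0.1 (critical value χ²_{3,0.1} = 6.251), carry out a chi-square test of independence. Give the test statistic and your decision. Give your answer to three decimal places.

7.643; reject H₀

Row totals: 44, 93. Column totals: 36, 22, 29, 50. Grand total N = 137.
Expected counts (row total × column total / N):
  Satisfied, Car: 44×36/137 = 11.5620
  Satisfied, Bus: 44×22/137 = 7.0657
  Satisfied, Rail: 44×29/137 = 9.3139
  Satisfied, Bike: 44×50/137 = 16.0584
  Dissatisfied, Car: 93×36/137 = 24.4380
  Dissatisfied, Bus: 93×22/137 = 14.9343
  Dissatisfied, Rail: 93×29/137 = 19.6861
  Dissatisfied, Bike: 93×50/137 = 33.9416
Contributions (O − E)²/E:
  (9 − 11.5620)²/11.5620 = 0.5677
  (8 − 7.0657)²/7.0657 = 0.1235
  (15 − 9.3139)²/9.3139 = 3.4713
  (12 − 16.0584)²/16.0584 = 1.0257
  (27 − 24.4380)²/24.4380 = 0.2686
  (14 − 14.9343)²/14.9343 = 0.0585
  (14 − 19.6861)²/19.6861 = 1.6424
  (38 − 33.9416)²/33.9416 = 0.4853
χ² = 0.5677 + 0.1235 + 3.4713 + 1.0257 + 0.2686 + 0.0585 + 1.6424 + 0.4853 = 7.643
df = (2−1)(4−1) = 3. Since 7.643 > 6.251, reject the null hypothesis of independence at α = 0.1.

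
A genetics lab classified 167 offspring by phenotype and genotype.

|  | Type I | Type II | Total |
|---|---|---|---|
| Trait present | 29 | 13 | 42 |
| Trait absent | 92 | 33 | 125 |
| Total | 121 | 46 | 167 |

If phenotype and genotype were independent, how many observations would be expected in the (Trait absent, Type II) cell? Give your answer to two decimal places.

34.43

Row total (Trait absent) = 125; column total (Type II) = 46; grand total N = 167.
Expected count = (row total × column total) / N = 125 × 46 / 167 = 34.43.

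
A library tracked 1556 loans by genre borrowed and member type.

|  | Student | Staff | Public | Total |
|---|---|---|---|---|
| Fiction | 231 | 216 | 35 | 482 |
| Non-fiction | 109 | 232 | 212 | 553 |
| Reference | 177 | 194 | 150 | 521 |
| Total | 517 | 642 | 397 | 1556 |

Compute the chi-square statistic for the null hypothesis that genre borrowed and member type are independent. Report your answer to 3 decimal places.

166.184

Grand total N = 1556.
Expected counts (row total × column total / N):
  Fiction, Student: 482×517/1556 = 160.1504
  Fiction, Staff: 482×642/1556 = 198.8715
  Fiction, Public: 482×397/1556 = 122.9781
  Non-fiction, Student: 553×517/1556 = 183.7410
  Non-fiction, Staff: 553×642/1556 = 228.1658
  Non-fiction, Public: 553×397/1556 = 141.0932
  Reference, Student: 521×517/1556 = 173.1086
  Reference, Staff: 521×642/1556 = 214.9627
  Reference, Public: 521×397/1556 = 132.9287
Contributions (O − E)²/E:
  (231 − 160.1504)²/160.1504 = 31.3434
  (216 − 198.8715)²/198.8715 = 1.4753
  (35 − 122.9781)²/122.9781 = 62.9392
  (109 − 183.7410)²/183.7410 = 30.4027
  (232 − 228.1658)²/228.1658 = 0.0644
  (212 − 141.0932)²/141.0932 = 35.6344
  (177 − 173.1086)²/173.1086 = 0.0875
  (194 − 214.9627)²/214.9627 = 2.0442
  (150 − 132.9287)²/132.9287 = 2.1924
χ² = 31.3434 + 1.4753 + 62.9392 + 30.4027 + 0.0644 + 35.6344 + 0.0875 + 2.0442 + 2.1924 = 166.184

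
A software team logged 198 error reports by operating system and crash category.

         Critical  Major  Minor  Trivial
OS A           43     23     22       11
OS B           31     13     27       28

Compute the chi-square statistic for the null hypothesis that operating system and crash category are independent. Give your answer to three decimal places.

Row totals: 99, 99. Column totals: 74, 36, 49, 39. Grand total N = 198.
Expected counts (row total × column total / N):
  OS A, Critical: 99×74/198 = 37.0000
  OS A, Major: 99×36/198 = 18.0000
  OS A, Minor: 99×49/198 = 24.5000
  OS A, Trivial: 99×39/198 = 19.5000
  OS B, Critical: 99×74/198 = 37.0000
  OS B, Major: 99×36/198 = 18.0000
  OS B, Minor: 99×49/198 = 24.5000
  OS B, Trivial: 99×39/198 = 19.5000
Contributions (O − E)²/E:
  (43 − 37.0000)²/37.0000 = 0.9730
  (23 − 18.0000)²/18.0000 = 1.3889
  (22 − 24.5000)²/24.5000 = 0.2551
  (11 − 19.5000)²/19.5000 = 3.7051
  (31 − 37.0000)²/37.0000 = 0.9730
  (13 − 18.0000)²/18.0000 = 1.3889
  (27 − 24.5000)²/24.5000 = 0.2551
  (28 − 19.5000)²/19.5000 = 3.7051
χ² = 0.9730 + 1.3889 + 0.2551 + 3.7051 + 0.9730 + 1.3889 + 0.2551 + 3.7051 = 12.644

12.644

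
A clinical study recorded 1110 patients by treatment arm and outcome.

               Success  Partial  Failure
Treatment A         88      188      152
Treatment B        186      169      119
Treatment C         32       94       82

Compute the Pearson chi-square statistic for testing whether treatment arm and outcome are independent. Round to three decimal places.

Row totals: 428, 474, 208. Column totals: 306, 451, 353. Grand total N = 1110.
Expected counts (row total × column total / N):
  Treatment A, Success: 428×306/1110 = 117.9892
  Treatment A, Partial: 428×451/1110 = 173.8991
  Treatment A, Failure: 428×353/1110 = 136.1117
  Treatment B, Success: 474×306/1110 = 130.6703
  Treatment B, Partial: 474×451/1110 = 192.5892
  Treatment B, Failure: 474×353/1110 = 150.7405
  Treatment C, Success: 208×306/1110 = 57.3405
  Treatment C, Partial: 208×451/1110 = 84.5117
  Treatment C, Failure: 208×353/1110 = 66.1477
Contributions (O − E)²/E:
  (88 − 117.9892)²/117.9892 = 7.6223
  (188 − 173.8991)²/173.8991 = 1.1434
  (152 − 136.1117)²/136.1117 = 1.8546
  (186 − 130.6703)²/130.6703 = 23.4282
  (169 − 192.5892)²/192.5892 = 2.8893
  (119 − 150.7405)²/150.7405 = 6.6834
  (32 − 57.3405)²/57.3405 = 11.1987
  (94 − 84.5117)²/84.5117 = 1.0653
  (82 − 66.1477)²/66.1477 = 3.7990
χ² = 7.6223 + 1.1434 + 1.8546 + 23.4282 + 2.8893 + 6.6834 + 11.1987 + 1.0653 + 3.7990 = 59.684

59.684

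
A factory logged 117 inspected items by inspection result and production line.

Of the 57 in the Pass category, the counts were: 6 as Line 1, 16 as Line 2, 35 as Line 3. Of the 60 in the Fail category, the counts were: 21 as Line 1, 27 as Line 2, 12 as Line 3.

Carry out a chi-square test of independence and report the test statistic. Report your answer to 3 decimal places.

Row totals: 57, 60. Column totals: 27, 43, 47. Grand total N = 117.
Expected counts (row total × column total / N):
  Pass, Line 1: 57×27/117 = 13.1538
  Pass, Line 2: 57×43/117 = 20.9487
  Pass, Line 3: 57×47/117 = 22.8974
  Fail, Line 1: 60×27/117 = 13.8462
  Fail, Line 2: 60×43/117 = 22.0513
  Fail, Line 3: 60×47/117 = 24.1026
Contributions (O − E)²/E:
  (6 − 13.1538)²/13.1538 = 3.8907
  (16 − 20.9487)²/20.9487 = 1.1690
  (35 − 22.8974)²/22.8974 = 6.3969
  (21 − 13.8462)²/13.8462 = 3.6961
  (27 − 22.0513)²/22.0513 = 1.1106
  (12 − 24.1026)²/24.1026 = 6.0771
χ² = 3.8907 + 1.1690 + 6.3969 + 3.6961 + 1.1106 + 6.0771 = 22.340

22.340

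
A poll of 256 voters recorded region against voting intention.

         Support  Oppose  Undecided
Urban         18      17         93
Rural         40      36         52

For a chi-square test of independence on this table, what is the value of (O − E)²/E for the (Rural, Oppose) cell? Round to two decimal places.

Row total (Rural) = 128; column total (Oppose) = 53; N = 256.
Expected count E = 128 × 53 / 256 = 26.500.
Contribution = (O − E)²/E = (36 − 26.500)² / 26.500 = 3.41.

3.41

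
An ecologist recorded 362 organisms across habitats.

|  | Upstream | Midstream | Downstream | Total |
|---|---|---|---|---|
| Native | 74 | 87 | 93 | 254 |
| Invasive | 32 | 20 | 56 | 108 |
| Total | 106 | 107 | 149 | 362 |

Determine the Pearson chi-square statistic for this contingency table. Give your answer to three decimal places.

10.627

Grand total N = 362.
Expected counts (row total × column total / N):
  Native, Upstream: 254×106/362 = 74.37569
  Native, Midstream: 254×107/362 = 75.07735
  Native, Downstream: 254×149/362 = 104.54696
  Invasive, Upstream: 108×106/362 = 31.62431
  Invasive, Midstream: 108×107/362 = 31.92265
  Invasive, Downstream: 108×149/362 = 44.45304
Contributions (O − E)²/E:
  (74 − 74.37569)²/74.37569 = 0.0019
  (87 − 75.07735)²/75.07735 = 1.8934
  (93 − 104.54696)²/104.54696 = 1.2753
  (32 − 31.62431)²/31.62431 = 0.0045
  (20 − 31.92265)²/31.92265 = 4.4529
  (56 − 44.45304)²/44.45304 = 2.9994
χ² = 0.0019 + 1.8934 + 1.2753 + 0.0045 + 4.4529 + 2.9994 = 10.627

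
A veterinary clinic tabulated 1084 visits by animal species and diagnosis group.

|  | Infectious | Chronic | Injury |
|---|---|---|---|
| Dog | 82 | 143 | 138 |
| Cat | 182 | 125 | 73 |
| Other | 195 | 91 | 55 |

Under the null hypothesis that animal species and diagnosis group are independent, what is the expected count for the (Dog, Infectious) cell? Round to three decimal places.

153.706

Row total (Dog) = 363; column total (Infectious) = 459; grand total N = 1084.
Expected count = (row total × column total) / N = 363 × 459 / 1084 = 153.706.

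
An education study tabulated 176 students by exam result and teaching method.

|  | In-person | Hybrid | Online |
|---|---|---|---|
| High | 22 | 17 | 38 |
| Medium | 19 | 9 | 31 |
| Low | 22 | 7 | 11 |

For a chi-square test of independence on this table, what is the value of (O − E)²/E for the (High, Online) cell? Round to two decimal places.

0.26

Row total (High) = 77; column total (Online) = 80; N = 176.
Expected count E = 77 × 80 / 176 = 35.000.
Contribution = (O − E)²/E = (38 − 35.000)² / 35.000 = 0.26.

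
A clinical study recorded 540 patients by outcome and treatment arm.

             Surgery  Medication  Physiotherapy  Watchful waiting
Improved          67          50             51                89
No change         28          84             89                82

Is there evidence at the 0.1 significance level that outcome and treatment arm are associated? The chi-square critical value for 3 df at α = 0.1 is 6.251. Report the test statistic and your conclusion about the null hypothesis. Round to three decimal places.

Row totals: 257, 283. Column totals: 95, 134, 140, 171. Grand total N = 540.
Expected counts (row total × column total / N):
  Improved, Surgery: 257×95/540 = 45.21296
  Improved, Medication: 257×134/540 = 63.77407
  Improved, Physiotherapy: 257×140/540 = 66.62963
  Improved, Watchful waiting: 257×171/540 = 81.38333
  No change, Surgery: 283×95/540 = 49.78704
  No change, Medication: 283×134/540 = 70.22593
  No change, Physiotherapy: 283×140/540 = 73.37037
  No change, Watchful waiting: 283×171/540 = 89.61667
Contributions (O − E)²/E:
  (67 − 45.21296)²/45.21296 = 10.4987
  (50 − 63.77407)²/63.77407 = 2.9750
  (51 − 66.62963)²/66.62963 = 3.6663
  (89 − 81.38333)²/81.38333 = 0.7128
  (28 − 49.78704)²/49.78704 = 9.5341
  (84 − 70.22593)²/70.22593 = 2.7016
  (89 − 73.37037)²/73.37037 = 3.3295
  (82 − 89.61667)²/89.61667 = 0.6474
χ² = 10.4987 + 2.9750 + 3.6663 + 0.7128 + 9.5341 + 2.7016 + 3.3295 + 0.6474 = 34.065
df = (2−1)(4−1) = 3. Since 34.065 > 6.251, reject the null hypothesis of independence at α = 0.1.

34.065; reject H₀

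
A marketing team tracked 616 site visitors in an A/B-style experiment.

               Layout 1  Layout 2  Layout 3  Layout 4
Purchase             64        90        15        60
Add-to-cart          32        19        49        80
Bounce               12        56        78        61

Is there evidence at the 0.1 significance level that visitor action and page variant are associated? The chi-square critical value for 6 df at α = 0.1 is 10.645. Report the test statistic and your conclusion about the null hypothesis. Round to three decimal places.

Row totals: 229, 180, 207. Column totals: 108, 165, 142, 201. Grand total N = 616.
Expected counts (row total × column total / N):
  Purchase, Layout 1: 229×108/616 = 40.1494
  Purchase, Layout 2: 229×165/616 = 61.3393
  Purchase, Layout 3: 229×142/616 = 52.7890
  Purchase, Layout 4: 229×201/616 = 74.7224
  Add-to-cart, Layout 1: 180×108/616 = 31.5584
  Add-to-cart, Layout 2: 180×165/616 = 48.2143
  Add-to-cart, Layout 3: 180×142/616 = 41.4935
  Add-to-cart, Layout 4: 180×201/616 = 58.7338
  Bounce, Layout 1: 207×108/616 = 36.2922
  Bounce, Layout 2: 207×165/616 = 55.4464
  Bounce, Layout 3: 207×142/616 = 47.7175
  Bounce, Layout 4: 207×201/616 = 67.5438
Contributions (O − E)²/E:
  (64 − 40.1494)²/40.1494 = 14.1684
  (90 − 61.3393)²/61.3393 = 13.3917
  (15 − 52.7890)²/52.7890 = 27.0513
  (60 − 74.7224)²/74.7224 = 2.9007
  (32 − 31.5584)²/31.5584 = 0.0062
  (19 − 48.2143)²/48.2143 = 17.7017
  (49 − 41.4935)²/41.4935 = 1.3580
  (80 − 58.7338)²/58.7338 = 7.7000
  (12 − 36.2922)²/36.2922 = 16.2600
  (56 − 55.4464)²/55.4464 = 0.0055
  (78 − 47.7175)²/47.7175 = 19.2179
  (61 − 67.5438)²/67.5438 = 0.6340
χ² = 14.1684 + 13.3917 + 27.0513 + 2.9007 + 0.0062 + 17.7017 + 1.3580 + 7.7000 + 16.2600 + 0.0055 + 19.2179 + 0.6340 = 120.395
df = (3−1)(4−1) = 6. Since 120.395 > 10.645, reject the null hypothesis of independence at α = 0.1.

120.395; reject H₀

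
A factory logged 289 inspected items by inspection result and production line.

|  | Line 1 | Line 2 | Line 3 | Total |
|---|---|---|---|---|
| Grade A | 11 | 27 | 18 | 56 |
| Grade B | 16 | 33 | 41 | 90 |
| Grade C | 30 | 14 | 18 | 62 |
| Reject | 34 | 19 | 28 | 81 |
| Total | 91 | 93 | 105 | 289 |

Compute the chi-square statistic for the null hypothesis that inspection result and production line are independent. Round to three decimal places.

28.405

Grand total N = 289.
Expected counts (row total × column total / N):
  Grade A, Line 1: 56×91/289 = 17.6332
  Grade A, Line 2: 56×93/289 = 18.0208
  Grade A, Line 3: 56×105/289 = 20.3460
  Grade B, Line 1: 90×91/289 = 28.3391
  Grade B, Line 2: 90×93/289 = 28.9619
  Grade B, Line 3: 90×105/289 = 32.6990
  Grade C, Line 1: 62×91/289 = 19.5225
  Grade C, Line 2: 62×93/289 = 19.9516
  Grade C, Line 3: 62×105/289 = 22.5260
  Reject, Line 1: 81×91/289 = 25.5052
  Reject, Line 2: 81×93/289 = 26.0657
  Reject, Line 3: 81×105/289 = 29.4291
Contributions (O − E)²/E:
  (11 − 17.6332)²/17.6332 = 2.4953
  (27 − 18.0208)²/18.0208 = 4.4741
  (18 − 20.3460)²/20.3460 = 0.2705
  (16 − 28.3391)²/28.3391 = 5.3726
  (33 − 28.9619)²/28.9619 = 0.5630
  (41 − 32.6990)²/32.6990 = 2.1073
  (30 − 19.5225)²/19.5225 = 5.6232
  (14 − 19.9516)²/19.9516 = 1.7754
  (18 − 22.5260)²/22.5260 = 0.9094
  (34 − 25.5052)²/25.5052 = 2.8293
  (19 − 26.0657)²/26.0657 = 1.9153
  (28 − 29.4291)²/29.4291 = 0.0694
χ² = 2.4953 + 4.4741 + 0.2705 + 5.3726 + 0.5630 + 2.1073 + 5.6232 + 1.7754 + 0.9094 + 2.8293 + 1.9153 + 0.0694 = 28.405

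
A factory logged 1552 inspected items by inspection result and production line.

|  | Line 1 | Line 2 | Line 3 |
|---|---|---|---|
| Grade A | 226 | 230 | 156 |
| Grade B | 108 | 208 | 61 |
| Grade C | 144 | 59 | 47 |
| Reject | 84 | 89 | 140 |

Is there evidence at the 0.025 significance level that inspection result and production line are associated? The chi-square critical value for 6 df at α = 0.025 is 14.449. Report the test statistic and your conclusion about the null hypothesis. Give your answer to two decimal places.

157.17; reject H₀

Row totals: 612, 377, 250, 313. Column totals: 562, 586, 404. Grand total N = 1552.
Expected counts (row total × column total / N):
  Grade A, Line 1: 612×562/1552 = 221.613
  Grade A, Line 2: 612×586/1552 = 231.077
  Grade A, Line 3: 612×404/1552 = 159.309
  Grade B, Line 1: 377×562/1552 = 136.517
  Grade B, Line 2: 377×586/1552 = 142.347
  Grade B, Line 3: 377×404/1552 = 98.137
  Grade C, Line 1: 250×562/1552 = 90.528
  Grade C, Line 2: 250×586/1552 = 94.394
  Grade C, Line 3: 250×404/1552 = 65.077
  Reject, Line 1: 313×562/1552 = 113.341
  Reject, Line 2: 313×586/1552 = 118.182
  Reject, Line 3: 313×404/1552 = 81.477
Contributions (O − E)²/E:
  (226 − 221.613)²/221.613 = 0.0868
  (230 − 231.077)²/231.077 = 0.0050
  (156 − 159.309)²/159.309 = 0.0687
  (108 − 136.517)²/136.517 = 5.9569
  (208 − 142.347)²/142.347 = 30.2803
  (61 − 98.137)²/98.137 = 14.0534
  (144 − 90.528)²/90.528 = 31.5842
  (59 − 94.394)²/94.394 = 13.2713
  (47 − 65.077)²/65.077 = 5.0214
  (84 − 113.341)²/113.341 = 7.5956
  (89 − 118.182)²/118.182 = 7.2057
  (140 − 81.477)²/81.477 = 42.0357
χ² = 0.0868 + 0.0050 + 0.0687 + 5.9569 + 30.2803 + 14.0534 + 31.5842 + 13.2713 + 5.0214 + 7.5956 + 7.2057 + 42.0357 = 157.17
df = (4−1)(3−1) = 6. Since 157.17 > 14.449, reject the null hypothesis of independence at α = 0.025.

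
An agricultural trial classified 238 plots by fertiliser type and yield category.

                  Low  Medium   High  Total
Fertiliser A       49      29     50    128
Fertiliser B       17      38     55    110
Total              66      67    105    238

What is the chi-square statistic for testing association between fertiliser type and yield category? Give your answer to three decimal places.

15.691

Grand total N = 238.
Expected counts (row total × column total / N):
  Fertiliser A, Low: 128×66/238 = 35.4958
  Fertiliser A, Medium: 128×67/238 = 36.0336
  Fertiliser A, High: 128×105/238 = 56.4706
  Fertiliser B, Low: 110×66/238 = 30.5042
  Fertiliser B, Medium: 110×67/238 = 30.9664
  Fertiliser B, High: 110×105/238 = 48.5294
Contributions (O − E)²/E:
  (49 − 35.4958)²/35.4958 = 5.1376
  (29 − 36.0336)²/36.0336 = 1.3729
  (50 − 56.4706)²/56.4706 = 0.7414
  (17 − 30.5042)²/30.5042 = 5.9783
  (38 − 30.9664)²/30.9664 = 1.5976
  (55 − 48.5294)²/48.5294 = 0.8627
χ² = 5.1376 + 1.3729 + 0.7414 + 5.9783 + 1.5976 + 0.8627 = 15.691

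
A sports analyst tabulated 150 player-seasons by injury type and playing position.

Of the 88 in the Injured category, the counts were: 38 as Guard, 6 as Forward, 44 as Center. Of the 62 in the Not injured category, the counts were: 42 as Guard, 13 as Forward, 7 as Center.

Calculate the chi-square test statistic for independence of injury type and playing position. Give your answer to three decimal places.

Row totals: 88, 62. Column totals: 80, 19, 51. Grand total N = 150.
Expected counts (row total × column total / N):
  Injured, Guard: 88×80/150 = 46.93333
  Injured, Forward: 88×19/150 = 11.14667
  Injured, Center: 88×51/150 = 29.92000
  Not injured, Guard: 62×80/150 = 33.06667
  Not injured, Forward: 62×19/150 = 7.85333
  Not injured, Center: 62×51/150 = 21.08000
Contributions (O − E)²/E:
  (38 − 46.93333)²/46.93333 = 1.7004
  (6 − 11.14667)²/11.14667 = 2.3763
  (44 − 29.92000)²/29.92000 = 6.6259
  (42 − 33.06667)²/33.06667 = 2.4134
  (13 − 7.85333)²/7.85333 = 3.3729
  (7 − 21.08000)²/21.08000 = 9.4045
χ² = 1.7004 + 2.3763 + 6.6259 + 2.4134 + 3.3729 + 9.4045 = 25.893

25.893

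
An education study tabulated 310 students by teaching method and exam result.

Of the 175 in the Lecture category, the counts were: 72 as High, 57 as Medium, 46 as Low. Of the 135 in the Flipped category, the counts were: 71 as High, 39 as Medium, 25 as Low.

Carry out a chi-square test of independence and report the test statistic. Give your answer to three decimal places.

Row totals: 175, 135. Column totals: 143, 96, 71. Grand total N = 310.
Expected counts (row total × column total / N):
  Lecture, High: 175×143/310 = 80.7258
  Lecture, Medium: 175×96/310 = 54.1935
  Lecture, Low: 175×71/310 = 40.0806
  Flipped, High: 135×143/310 = 62.2742
  Flipped, Medium: 135×96/310 = 41.8065
  Flipped, Low: 135×71/310 = 30.9194
Contributions (O − E)²/E:
  (72 − 80.7258)²/80.7258 = 0.9432
  (57 − 54.1935)²/54.1935 = 0.1453
  (46 − 40.0806)²/40.0806 = 0.8742
  (71 − 62.2742)²/62.2742 = 1.2227
  (39 − 41.8065)²/41.8065 = 0.1884
  (25 − 30.9194)²/30.9194 = 1.1332
χ² = 0.9432 + 0.1453 + 0.8742 + 1.2227 + 0.1884 + 1.1332 = 4.507

4.507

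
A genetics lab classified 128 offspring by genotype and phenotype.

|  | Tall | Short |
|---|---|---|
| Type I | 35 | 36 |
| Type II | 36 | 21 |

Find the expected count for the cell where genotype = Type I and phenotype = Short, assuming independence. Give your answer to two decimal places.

Row total (Type I) = 71; column total (Short) = 57; grand total N = 128.
Expected count = (row total × column total) / N = 71 × 57 / 128 = 31.62.

31.62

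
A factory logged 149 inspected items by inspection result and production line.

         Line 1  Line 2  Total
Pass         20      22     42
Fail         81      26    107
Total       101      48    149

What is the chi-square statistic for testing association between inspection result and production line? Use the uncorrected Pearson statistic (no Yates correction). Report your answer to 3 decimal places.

Grand total N = 149.
Expected counts (row total × column total / N):
  Pass, Line 1: 42×101/149 = 28.4698
  Pass, Line 2: 42×48/149 = 13.5302
  Fail, Line 1: 107×101/149 = 72.5302
  Fail, Line 2: 107×48/149 = 34.4698
Contributions (O − E)²/E:
  (20 − 28.4698)²/28.4698 = 2.5198
  (22 − 13.5302)²/13.5302 = 5.3020
  (81 − 72.5302)²/72.5302 = 0.9891
  (26 − 34.4698)²/34.4698 = 2.0812
χ² = 2.5198 + 5.3020 + 0.9891 + 2.0812 = 10.892

10.892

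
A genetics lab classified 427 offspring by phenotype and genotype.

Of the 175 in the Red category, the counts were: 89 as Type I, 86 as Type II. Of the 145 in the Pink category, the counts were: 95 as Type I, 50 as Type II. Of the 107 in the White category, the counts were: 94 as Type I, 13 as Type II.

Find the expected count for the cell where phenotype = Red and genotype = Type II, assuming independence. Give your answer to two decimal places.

61.07

Row total (Red) = 175; column total (Type II) = 149; grand total N = 427.
Expected count = (row total × column total) / N = 175 × 149 / 427 = 61.07.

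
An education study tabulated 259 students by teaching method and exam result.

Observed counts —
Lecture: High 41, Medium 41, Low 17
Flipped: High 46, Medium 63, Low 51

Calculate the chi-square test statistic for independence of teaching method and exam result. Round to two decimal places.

8.02

Row totals: 99, 160. Column totals: 87, 104, 68. Grand total N = 259.
Expected counts (row total × column total / N):
  Lecture, High: 99×87/259 = 33.255
  Lecture, Medium: 99×104/259 = 39.753
  Lecture, Low: 99×68/259 = 25.992
  Flipped, High: 160×87/259 = 53.745
  Flipped, Medium: 160×104/259 = 64.247
  Flipped, Low: 160×68/259 = 42.008
Contributions (O − E)²/E:
  (41 − 33.255)²/33.255 = 1.8038
  (41 − 39.753)²/39.753 = 0.0391
  (17 − 25.992)²/25.992 = 3.1108
  (46 − 53.745)²/53.745 = 1.1161
  (63 − 64.247)²/64.247 = 0.0242
  (51 − 42.008)²/42.008 = 1.9248
χ² = 1.8038 + 0.0391 + 3.1108 + 1.1161 + 0.0242 + 1.9248 = 8.02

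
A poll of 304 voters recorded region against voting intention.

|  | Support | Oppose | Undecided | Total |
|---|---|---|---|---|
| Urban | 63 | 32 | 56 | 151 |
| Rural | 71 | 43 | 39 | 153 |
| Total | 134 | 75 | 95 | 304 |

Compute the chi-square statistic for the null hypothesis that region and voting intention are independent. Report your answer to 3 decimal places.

5.120

Grand total N = 304.
Expected counts (row total × column total / N):
  Urban, Support: 151×134/304 = 66.5592
  Urban, Oppose: 151×75/304 = 37.2533
  Urban, Undecided: 151×95/304 = 47.1875
  Rural, Support: 153×134/304 = 67.4408
  Rural, Oppose: 153×75/304 = 37.7467
  Rural, Undecided: 153×95/304 = 47.8125
Contributions (O − E)²/E:
  (63 − 66.5592)²/66.5592 = 0.1903
  (32 − 37.2533)²/37.2533 = 0.7408
  (56 − 47.1875)²/47.1875 = 1.6458
  (71 − 67.4408)²/67.4408 = 0.1878
  (43 − 37.7467)²/37.7467 = 0.7311
  (39 − 47.8125)²/47.8125 = 1.6243
χ² = 0.1903 + 0.7408 + 1.6458 + 0.1878 + 0.7311 + 1.6243 = 5.120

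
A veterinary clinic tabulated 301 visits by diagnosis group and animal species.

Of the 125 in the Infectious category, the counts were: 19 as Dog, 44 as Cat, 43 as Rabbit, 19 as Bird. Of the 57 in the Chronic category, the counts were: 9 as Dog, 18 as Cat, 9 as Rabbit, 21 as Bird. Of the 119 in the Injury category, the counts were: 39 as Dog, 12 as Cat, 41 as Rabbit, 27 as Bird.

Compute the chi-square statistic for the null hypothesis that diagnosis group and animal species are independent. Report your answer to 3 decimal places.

Row totals: 125, 57, 119. Column totals: 67, 74, 93, 67. Grand total N = 301.
Expected counts (row total × column total / N):
  Infectious, Dog: 125×67/301 = 27.8239
  Infectious, Cat: 125×74/301 = 30.7309
  Infectious, Rabbit: 125×93/301 = 38.6213
  Infectious, Bird: 125×67/301 = 27.8239
  Chronic, Dog: 57×67/301 = 12.6877
  Chronic, Cat: 57×74/301 = 14.0133
  Chronic, Rabbit: 57×93/301 = 17.6113
  Chronic, Bird: 57×67/301 = 12.6877
  Injury, Dog: 119×67/301 = 26.4884
  Injury, Cat: 119×74/301 = 29.2558
  Injury, Rabbit: 119×93/301 = 36.7674
  Injury, Bird: 119×67/301 = 26.4884
Contributions (O − E)²/E:
  (19 − 27.8239)²/27.8239 = 2.7984
  (44 − 30.7309)²/30.7309 = 5.7294
  (43 − 38.6213)²/38.6213 = 0.4964
  (19 − 27.8239)²/27.8239 = 2.7984
  (9 − 12.6877)²/12.6877 = 1.0718
  (18 − 14.0133)²/14.0133 = 1.1342
  (9 − 17.6113)²/17.6113 = 4.2106
  (21 − 12.6877)²/12.6877 = 5.4458
  (39 − 26.4884)²/26.4884 = 5.9098
  (12 − 29.2558)²/29.2558 = 10.1779
  (41 − 36.7674)²/36.7674 = 0.4872
  (27 − 26.4884)²/26.4884 = 0.0099
χ² = 2.7984 + 5.7294 + 0.4964 + 2.7984 + 1.0718 + 1.1342 + 4.2106 + 5.4458 + 5.9098 + 10.1779 + 0.4872 + 0.0099 = 40.270

40.270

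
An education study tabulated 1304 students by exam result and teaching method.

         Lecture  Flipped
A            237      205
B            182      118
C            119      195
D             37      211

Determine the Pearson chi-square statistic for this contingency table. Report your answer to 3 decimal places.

140.214

Row totals: 442, 300, 314, 248. Column totals: 575, 729. Grand total N = 1304.
Expected counts (row total × column total / N):
  A, Lecture: 442×575/1304 = 194.90031
  A, Flipped: 442×729/1304 = 247.09969
  B, Lecture: 300×575/1304 = 132.28528
  B, Flipped: 300×729/1304 = 167.71472
  C, Lecture: 314×575/1304 = 138.45859
  C, Flipped: 314×729/1304 = 175.54141
  D, Lecture: 248×575/1304 = 109.35583
  D, Flipped: 248×729/1304 = 138.64417
Contributions (O − E)²/E:
  (237 − 194.90031)²/194.90031 = 9.0938
  (205 − 247.09969)²/247.09969 = 7.1727
  (182 − 132.28528)²/132.28528 = 18.6835
  (118 − 167.71472)²/167.71472 = 14.7367
  (119 − 138.45859)²/138.45859 = 2.7347
  (195 − 175.54141)²/175.54141 = 2.1570
  (37 − 109.35583)²/109.35583 = 47.8746
  (211 − 138.64417)²/138.64417 = 37.7612
χ² = 9.0938 + 7.1727 + 18.6835 + 14.7367 + 2.7347 + 2.1570 + 47.8746 + 37.7612 = 140.214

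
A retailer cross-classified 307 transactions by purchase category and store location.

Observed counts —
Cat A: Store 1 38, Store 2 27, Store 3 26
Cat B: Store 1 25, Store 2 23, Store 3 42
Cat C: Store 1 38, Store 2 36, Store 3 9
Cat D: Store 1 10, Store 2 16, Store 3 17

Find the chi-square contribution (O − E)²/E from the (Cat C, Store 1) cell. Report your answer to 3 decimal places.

Row total (Cat C) = 83; column total (Store 1) = 111; N = 307.
Expected count E = 83 × 111 / 307 = 30.0098.
Contribution = (O − E)²/E = (38 − 30.0098)² / 30.0098 = 2.127.

2.127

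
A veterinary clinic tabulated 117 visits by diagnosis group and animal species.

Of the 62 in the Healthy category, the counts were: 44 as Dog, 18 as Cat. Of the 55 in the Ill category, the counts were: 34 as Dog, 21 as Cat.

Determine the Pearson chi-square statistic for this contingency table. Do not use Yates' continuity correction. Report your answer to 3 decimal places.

Row totals: 62, 55. Column totals: 78, 39. Grand total N = 117.
Expected counts (row total × column total / N):
  Healthy, Dog: 62×78/117 = 41.3333
  Healthy, Cat: 62×39/117 = 20.6667
  Ill, Dog: 55×78/117 = 36.6667
  Ill, Cat: 55×39/117 = 18.3333
Contributions (O − E)²/E:
  (44 − 41.3333)²/41.3333 = 0.1720
  (18 − 20.6667)²/20.6667 = 0.3441
  (34 − 36.6667)²/36.6667 = 0.1939
  (21 − 18.3333)²/18.3333 = 0.3879
χ² = 0.1720 + 0.3441 + 0.1939 + 0.3879 = 1.098

1.098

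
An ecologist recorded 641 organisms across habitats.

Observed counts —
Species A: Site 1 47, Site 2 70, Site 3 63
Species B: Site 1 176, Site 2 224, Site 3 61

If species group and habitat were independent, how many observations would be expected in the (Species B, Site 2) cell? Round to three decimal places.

211.441

Row total (Species B) = 461; column total (Site 2) = 294; grand total N = 641.
Expected count = (row total × column total) / N = 461 × 294 / 641 = 211.441.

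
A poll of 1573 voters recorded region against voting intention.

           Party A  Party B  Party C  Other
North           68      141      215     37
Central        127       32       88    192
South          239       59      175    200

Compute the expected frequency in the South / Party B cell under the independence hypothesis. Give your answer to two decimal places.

99.26

Row total (South) = 673; column total (Party B) = 232; grand total N = 1573.
Expected count = (row total × column total) / N = 673 × 232 / 1573 = 99.26.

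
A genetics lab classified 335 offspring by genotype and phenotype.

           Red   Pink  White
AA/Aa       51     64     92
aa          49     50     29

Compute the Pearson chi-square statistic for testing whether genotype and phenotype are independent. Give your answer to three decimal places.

16.869

Row totals: 207, 128. Column totals: 100, 114, 121. Grand total N = 335.
Expected counts (row total × column total / N):
  AA/Aa, Red: 207×100/335 = 61.7910
  AA/Aa, Pink: 207×114/335 = 70.4418
  AA/Aa, White: 207×121/335 = 74.7672
  aa, Red: 128×100/335 = 38.2090
  aa, Pink: 128×114/335 = 43.5582
  aa, White: 128×121/335 = 46.2328
Contributions (O − E)²/E:
  (51 − 61.7910)²/61.7910 = 1.8845
  (64 − 70.4418)²/70.4418 = 0.5891
  (92 − 74.7672)²/74.7672 = 3.9719
  (49 − 38.2090)²/38.2090 = 3.0476
  (50 − 43.5582)²/43.5582 = 0.9527
  (29 − 46.2328)²/46.2328 = 6.4233
χ² = 1.8845 + 0.5891 + 3.9719 + 3.0476 + 0.9527 + 6.4233 = 16.869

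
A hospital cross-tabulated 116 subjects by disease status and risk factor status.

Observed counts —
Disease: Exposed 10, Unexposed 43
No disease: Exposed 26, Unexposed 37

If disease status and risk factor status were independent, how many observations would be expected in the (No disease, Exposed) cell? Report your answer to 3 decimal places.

19.552

Row total (No disease) = 63; column total (Exposed) = 36; grand total N = 116.
Expected count = (row total × column total) / N = 63 × 36 / 116 = 19.552.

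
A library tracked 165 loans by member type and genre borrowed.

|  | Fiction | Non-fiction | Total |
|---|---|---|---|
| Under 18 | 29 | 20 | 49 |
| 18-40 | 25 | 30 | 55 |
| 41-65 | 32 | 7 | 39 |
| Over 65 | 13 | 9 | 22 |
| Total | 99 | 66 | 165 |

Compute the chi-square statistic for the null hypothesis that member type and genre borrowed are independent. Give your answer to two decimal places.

12.77

Grand total N = 165.
Expected counts (row total × column total / N):
  Under 18, Fiction: 49×99/165 = 29.400
  Under 18, Non-fiction: 49×66/165 = 19.600
  18-40, Fiction: 55×99/165 = 33.000
  18-40, Non-fiction: 55×66/165 = 22.000
  41-65, Fiction: 39×99/165 = 23.400
  41-65, Non-fiction: 39×66/165 = 15.600
  Over 65, Fiction: 22×99/165 = 13.200
  Over 65, Non-fiction: 22×66/165 = 8.800
Contributions (O − E)²/E:
  (29 − 29.400)²/29.400 = 0.0054
  (20 − 19.600)²/19.600 = 0.0082
  (25 − 33.000)²/33.000 = 1.9394
  (30 − 22.000)²/22.000 = 2.9091
  (32 − 23.400)²/23.400 = 3.1607
  (7 − 15.600)²/15.600 = 4.7410
  (13 − 13.200)²/13.200 = 0.0030
  (9 − 8.800)²/8.800 = 0.0045
χ² = 0.0054 + 0.0082 + 1.9394 + 2.9091 + 3.1607 + 4.7410 + 0.0030 + 0.0045 = 12.77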